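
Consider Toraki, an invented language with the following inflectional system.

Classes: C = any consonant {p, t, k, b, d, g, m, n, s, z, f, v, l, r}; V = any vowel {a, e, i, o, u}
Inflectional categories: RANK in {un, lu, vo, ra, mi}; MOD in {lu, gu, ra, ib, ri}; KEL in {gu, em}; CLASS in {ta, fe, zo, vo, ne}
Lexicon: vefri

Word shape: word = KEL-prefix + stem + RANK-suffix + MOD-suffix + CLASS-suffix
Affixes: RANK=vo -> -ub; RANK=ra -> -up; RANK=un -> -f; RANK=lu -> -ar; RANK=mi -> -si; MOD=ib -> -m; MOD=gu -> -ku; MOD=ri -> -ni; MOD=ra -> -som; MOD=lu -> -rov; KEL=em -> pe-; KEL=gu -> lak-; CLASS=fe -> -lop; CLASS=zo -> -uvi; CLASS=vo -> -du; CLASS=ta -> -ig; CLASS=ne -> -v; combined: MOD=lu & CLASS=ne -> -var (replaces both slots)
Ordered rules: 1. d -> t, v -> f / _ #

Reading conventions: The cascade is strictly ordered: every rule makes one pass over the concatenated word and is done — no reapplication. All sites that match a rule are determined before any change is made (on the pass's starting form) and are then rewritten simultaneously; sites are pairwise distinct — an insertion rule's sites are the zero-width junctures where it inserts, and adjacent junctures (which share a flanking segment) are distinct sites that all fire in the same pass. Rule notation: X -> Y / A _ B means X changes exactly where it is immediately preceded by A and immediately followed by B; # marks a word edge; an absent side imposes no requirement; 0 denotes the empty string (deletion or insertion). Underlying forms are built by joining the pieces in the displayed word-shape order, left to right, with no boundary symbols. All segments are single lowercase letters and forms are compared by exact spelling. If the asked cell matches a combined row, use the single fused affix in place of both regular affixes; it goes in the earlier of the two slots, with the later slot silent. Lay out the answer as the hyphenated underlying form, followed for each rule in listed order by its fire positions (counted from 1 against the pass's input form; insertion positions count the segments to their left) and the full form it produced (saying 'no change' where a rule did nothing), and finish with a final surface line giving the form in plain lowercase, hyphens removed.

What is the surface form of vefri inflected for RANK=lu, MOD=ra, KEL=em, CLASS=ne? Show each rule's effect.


underlying: pe-vefri-ar-som-v
1. d -> t, v -> f / _ #: fires at position(s) 13: pevefriarsomf
surface: pevefriarsomf


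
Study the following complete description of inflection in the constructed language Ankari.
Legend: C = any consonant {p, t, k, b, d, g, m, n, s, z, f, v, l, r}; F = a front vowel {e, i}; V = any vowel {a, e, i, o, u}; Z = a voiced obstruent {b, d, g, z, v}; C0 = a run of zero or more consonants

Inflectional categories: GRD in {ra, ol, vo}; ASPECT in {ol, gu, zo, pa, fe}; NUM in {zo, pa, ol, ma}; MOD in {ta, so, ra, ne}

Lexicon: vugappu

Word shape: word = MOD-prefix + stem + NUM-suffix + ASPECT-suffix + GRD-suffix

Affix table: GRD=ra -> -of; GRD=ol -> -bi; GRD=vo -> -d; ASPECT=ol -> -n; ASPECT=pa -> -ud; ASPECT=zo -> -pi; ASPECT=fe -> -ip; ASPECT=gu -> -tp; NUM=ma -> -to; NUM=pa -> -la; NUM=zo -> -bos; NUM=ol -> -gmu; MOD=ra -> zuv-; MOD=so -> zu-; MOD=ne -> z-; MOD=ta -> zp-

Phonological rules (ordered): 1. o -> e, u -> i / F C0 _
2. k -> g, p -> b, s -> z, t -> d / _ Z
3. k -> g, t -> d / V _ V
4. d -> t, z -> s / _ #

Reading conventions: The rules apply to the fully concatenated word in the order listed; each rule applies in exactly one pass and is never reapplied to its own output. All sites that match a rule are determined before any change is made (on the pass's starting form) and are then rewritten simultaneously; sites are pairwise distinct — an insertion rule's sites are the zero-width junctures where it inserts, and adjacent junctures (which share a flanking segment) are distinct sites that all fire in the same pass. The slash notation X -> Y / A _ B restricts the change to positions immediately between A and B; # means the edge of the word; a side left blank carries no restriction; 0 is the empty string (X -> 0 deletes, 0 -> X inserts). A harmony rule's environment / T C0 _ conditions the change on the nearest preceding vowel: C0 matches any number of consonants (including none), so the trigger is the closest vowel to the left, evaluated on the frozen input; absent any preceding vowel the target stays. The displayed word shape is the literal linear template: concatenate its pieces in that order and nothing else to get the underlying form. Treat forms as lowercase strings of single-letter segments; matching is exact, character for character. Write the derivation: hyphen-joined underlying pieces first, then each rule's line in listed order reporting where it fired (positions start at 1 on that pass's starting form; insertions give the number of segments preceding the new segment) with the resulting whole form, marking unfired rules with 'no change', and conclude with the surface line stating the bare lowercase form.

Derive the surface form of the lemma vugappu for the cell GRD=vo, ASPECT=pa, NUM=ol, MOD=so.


underlying: zu-vugappu-gmu-ud-d
1. o -> e, u -> i / F C0 _: no change
2. k -> g, p -> b, s -> z, t -> d / _ Z: no change
3. k -> g, t -> d / V _ V: no change
4. d -> t, z -> s / _ #: fires at position(s) 15: zuvugappugmuudt
surface: zuvugappugmuudt


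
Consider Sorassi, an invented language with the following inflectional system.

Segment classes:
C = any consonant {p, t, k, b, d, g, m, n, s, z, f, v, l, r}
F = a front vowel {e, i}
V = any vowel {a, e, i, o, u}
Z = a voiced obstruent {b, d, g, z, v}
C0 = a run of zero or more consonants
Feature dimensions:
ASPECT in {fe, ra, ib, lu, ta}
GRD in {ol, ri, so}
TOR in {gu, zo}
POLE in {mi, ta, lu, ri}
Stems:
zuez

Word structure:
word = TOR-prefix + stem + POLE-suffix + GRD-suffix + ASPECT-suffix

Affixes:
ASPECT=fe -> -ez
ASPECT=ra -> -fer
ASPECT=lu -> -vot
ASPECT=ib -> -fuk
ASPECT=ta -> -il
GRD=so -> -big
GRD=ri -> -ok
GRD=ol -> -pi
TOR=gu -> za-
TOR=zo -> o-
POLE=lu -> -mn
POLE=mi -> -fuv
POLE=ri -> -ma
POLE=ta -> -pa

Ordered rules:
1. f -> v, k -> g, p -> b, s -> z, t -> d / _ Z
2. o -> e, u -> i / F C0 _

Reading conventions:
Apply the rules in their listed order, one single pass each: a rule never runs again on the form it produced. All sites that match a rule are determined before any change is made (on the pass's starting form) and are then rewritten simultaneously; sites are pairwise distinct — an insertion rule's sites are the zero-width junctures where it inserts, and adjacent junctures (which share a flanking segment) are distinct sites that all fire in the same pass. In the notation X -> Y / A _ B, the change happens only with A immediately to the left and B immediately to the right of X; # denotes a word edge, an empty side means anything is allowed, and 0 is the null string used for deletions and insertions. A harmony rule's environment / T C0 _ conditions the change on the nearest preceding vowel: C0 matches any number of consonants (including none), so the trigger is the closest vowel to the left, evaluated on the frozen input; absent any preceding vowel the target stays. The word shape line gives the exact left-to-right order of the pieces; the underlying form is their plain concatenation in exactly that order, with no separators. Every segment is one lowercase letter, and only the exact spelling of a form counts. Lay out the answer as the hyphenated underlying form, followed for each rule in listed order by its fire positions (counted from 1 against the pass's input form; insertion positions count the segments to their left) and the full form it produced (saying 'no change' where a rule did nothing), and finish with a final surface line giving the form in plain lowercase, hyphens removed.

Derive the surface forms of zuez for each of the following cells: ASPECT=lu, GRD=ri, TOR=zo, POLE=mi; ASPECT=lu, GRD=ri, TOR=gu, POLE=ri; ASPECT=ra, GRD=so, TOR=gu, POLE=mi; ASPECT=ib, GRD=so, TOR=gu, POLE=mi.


cell ASPECT=lu, GRD=ri, TOR=zo, POLE=mi:
underlying: o-zuez-fuv-ok-vot
1. f -> v, k -> g, p -> b, s -> z, t -> d / _ Z: fires at position(s) 10: ozuezfuvogvot
2. o -> e, u -> i / F C0 _: fires at position(s) 7: ozuezfivogvot
surface: ozuezfivogvot

cell ASPECT=lu, GRD=ri, TOR=gu, POLE=ri:
underlying: za-zuez-ma-ok-vot
1. f -> v, k -> g, p -> b, s -> z, t -> d / _ Z: fires at position(s) 10: zazuezmaogvot
2. o -> e, u -> i / F C0 _: no change
surface: zazuezmaogvot

cell ASPECT=ra, GRD=so, TOR=gu, POLE=mi:
underlying: za-zuez-fuv-big-fer
1. f -> v, k -> g, p -> b, s -> z, t -> d / _ Z: no change
2. o -> e, u -> i / F C0 _: fires at position(s) 8: zazuezfivbigfer
surface: zazuezfivbigfer

cell ASPECT=ib, GRD=so, TOR=gu, POLE=mi:
underlying: za-zuez-fuv-big-fuk
1. f -> v, k -> g, p -> b, s -> z, t -> d / _ Z: no change
2. o -> e, u -> i / F C0 _: fires at position(s) 8, 14: zazuezfivbigfik
surface: zazuezfivbigfik


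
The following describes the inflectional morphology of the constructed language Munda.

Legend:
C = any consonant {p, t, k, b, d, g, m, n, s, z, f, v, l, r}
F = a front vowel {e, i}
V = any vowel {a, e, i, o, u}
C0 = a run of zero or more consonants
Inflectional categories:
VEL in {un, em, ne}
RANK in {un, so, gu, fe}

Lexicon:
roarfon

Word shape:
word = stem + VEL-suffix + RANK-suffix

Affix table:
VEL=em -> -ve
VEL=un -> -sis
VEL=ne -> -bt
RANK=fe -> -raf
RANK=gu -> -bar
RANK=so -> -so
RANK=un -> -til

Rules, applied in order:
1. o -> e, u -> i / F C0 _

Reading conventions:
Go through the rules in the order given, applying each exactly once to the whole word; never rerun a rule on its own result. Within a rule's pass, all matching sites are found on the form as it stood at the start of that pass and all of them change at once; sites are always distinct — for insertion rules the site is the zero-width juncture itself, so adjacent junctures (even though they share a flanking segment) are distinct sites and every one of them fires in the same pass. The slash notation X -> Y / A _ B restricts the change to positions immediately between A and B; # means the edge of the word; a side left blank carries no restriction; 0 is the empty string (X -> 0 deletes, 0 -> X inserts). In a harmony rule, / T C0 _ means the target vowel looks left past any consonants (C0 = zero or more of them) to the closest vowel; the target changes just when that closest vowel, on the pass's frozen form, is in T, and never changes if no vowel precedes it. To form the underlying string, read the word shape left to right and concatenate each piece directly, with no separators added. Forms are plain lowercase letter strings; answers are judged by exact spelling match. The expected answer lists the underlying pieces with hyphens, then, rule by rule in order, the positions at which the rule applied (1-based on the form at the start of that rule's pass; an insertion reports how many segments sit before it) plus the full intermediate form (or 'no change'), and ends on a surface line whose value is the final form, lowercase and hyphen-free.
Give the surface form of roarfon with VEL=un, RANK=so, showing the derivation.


underlying: roarfon-sis-so
1. o -> e, u -> i / F C0 _: fires at position(s) 12: roarfonsisse
surface: roarfonsisse


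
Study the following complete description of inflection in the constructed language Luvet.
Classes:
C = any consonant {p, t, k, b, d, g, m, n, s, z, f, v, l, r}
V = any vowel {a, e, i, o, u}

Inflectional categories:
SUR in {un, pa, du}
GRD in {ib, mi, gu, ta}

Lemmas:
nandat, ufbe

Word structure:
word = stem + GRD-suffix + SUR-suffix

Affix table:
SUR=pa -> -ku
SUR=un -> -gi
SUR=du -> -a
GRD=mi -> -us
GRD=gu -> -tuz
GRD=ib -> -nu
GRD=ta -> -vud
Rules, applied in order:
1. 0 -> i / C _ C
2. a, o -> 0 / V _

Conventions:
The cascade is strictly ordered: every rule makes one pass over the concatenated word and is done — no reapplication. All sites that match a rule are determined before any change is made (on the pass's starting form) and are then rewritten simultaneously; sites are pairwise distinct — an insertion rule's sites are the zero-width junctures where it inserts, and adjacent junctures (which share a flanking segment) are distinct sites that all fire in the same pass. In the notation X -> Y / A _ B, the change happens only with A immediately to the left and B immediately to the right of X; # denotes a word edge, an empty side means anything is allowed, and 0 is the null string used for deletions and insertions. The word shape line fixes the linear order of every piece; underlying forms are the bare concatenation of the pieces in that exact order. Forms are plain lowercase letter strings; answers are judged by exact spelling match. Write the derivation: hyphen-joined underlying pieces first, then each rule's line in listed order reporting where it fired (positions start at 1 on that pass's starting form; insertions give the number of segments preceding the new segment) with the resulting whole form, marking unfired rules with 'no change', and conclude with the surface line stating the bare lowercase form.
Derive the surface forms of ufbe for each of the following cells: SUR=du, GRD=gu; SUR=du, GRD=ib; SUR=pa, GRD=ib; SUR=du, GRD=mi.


cell SUR=du, GRD=gu:
underlying: ufbe-tuz-a
1. 0 -> i / C _ C: inserts after position(s) 2: ufibetuza
2. a, o -> 0 / V _: no change
surface: ufibetuza

cell SUR=du, GRD=ib:
underlying: ufbe-nu-a
1. 0 -> i / C _ C: inserts after position(s) 2: ufibenua
2. a, o -> 0 / V _: fires at position(s) 8: ufibenu
surface: ufibenu

cell SUR=pa, GRD=ib:
underlying: ufbe-nu-ku
1. 0 -> i / C _ C: inserts after position(s) 2: ufibenuku
2. a, o -> 0 / V _: no change
surface: ufibenuku

cell SUR=du, GRD=mi:
underlying: ufbe-us-a
1. 0 -> i / C _ C: inserts after position(s) 2: ufibeusa
2. a, o -> 0 / V _: no change
surface: ufibeusa


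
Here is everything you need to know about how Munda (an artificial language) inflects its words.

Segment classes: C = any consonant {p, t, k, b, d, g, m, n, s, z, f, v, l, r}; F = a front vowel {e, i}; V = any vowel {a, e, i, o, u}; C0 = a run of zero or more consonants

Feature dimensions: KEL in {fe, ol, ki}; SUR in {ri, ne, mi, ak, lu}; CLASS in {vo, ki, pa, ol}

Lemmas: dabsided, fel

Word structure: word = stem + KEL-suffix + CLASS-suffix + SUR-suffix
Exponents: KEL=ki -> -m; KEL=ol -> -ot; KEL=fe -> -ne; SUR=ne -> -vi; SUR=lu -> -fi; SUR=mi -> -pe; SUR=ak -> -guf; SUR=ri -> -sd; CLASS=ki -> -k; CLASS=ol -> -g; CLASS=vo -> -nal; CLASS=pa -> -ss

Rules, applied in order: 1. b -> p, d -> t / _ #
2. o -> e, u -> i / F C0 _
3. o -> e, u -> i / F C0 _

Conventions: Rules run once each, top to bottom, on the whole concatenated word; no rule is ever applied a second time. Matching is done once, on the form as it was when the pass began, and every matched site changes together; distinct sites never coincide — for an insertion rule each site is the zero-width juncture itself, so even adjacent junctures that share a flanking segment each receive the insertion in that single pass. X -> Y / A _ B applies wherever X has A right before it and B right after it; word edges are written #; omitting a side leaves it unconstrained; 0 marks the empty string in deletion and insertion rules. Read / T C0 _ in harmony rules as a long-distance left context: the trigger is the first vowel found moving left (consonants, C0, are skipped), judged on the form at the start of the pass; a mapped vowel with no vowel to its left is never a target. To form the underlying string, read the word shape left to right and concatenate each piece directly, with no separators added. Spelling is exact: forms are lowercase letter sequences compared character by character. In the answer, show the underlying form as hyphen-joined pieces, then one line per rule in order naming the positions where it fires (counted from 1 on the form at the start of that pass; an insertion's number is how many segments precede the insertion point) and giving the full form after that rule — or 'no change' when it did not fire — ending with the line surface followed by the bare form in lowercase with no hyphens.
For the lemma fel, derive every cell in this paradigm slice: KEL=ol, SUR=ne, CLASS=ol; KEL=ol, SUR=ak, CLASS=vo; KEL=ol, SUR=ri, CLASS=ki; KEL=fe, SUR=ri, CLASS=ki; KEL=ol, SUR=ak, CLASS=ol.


cell KEL=ol, SUR=ne, CLASS=ol:
underlying: fel-ot-g-vi
1. b -> p, d -> t / _ #: no change
2. o -> e, u -> i / F C0 _: fires at position(s) 4: feletgvi
3. o -> e, u -> i / F C0 _: no change
surface: feletgvi

cell KEL=ol, SUR=ak, CLASS=vo:
underlying: fel-ot-nal-guf
1. b -> p, d -> t / _ #: no change
2. o -> e, u -> i / F C0 _: fires at position(s) 4: feletnalguf
3. o -> e, u -> i / F C0 _: no change
surface: feletnalguf

cell KEL=ol, SUR=ri, CLASS=ki:
underlying: fel-ot-k-sd
1. b -> p, d -> t / _ #: fires at position(s) 8: felotkst
2. o -> e, u -> i / F C0 _: fires at position(s) 4: feletkst
3. o -> e, u -> i / F C0 _: no change
surface: feletkst

cell KEL=fe, SUR=ri, CLASS=ki:
underlying: fel-ne-k-sd
1. b -> p, d -> t / _ #: fires at position(s) 8: felnekst
2. o -> e, u -> i / F C0 _: no change
3. o -> e, u -> i / F C0 _: no change
surface: felnekst

cell KEL=ol, SUR=ak, CLASS=ol:
underlying: fel-ot-g-guf
1. b -> p, d -> t / _ #: no change
2. o -> e, u -> i / F C0 _: fires at position(s) 4: feletgguf
3. o -> e, u -> i / F C0 _: fires at position(s) 8: feletggif
surface: feletggif


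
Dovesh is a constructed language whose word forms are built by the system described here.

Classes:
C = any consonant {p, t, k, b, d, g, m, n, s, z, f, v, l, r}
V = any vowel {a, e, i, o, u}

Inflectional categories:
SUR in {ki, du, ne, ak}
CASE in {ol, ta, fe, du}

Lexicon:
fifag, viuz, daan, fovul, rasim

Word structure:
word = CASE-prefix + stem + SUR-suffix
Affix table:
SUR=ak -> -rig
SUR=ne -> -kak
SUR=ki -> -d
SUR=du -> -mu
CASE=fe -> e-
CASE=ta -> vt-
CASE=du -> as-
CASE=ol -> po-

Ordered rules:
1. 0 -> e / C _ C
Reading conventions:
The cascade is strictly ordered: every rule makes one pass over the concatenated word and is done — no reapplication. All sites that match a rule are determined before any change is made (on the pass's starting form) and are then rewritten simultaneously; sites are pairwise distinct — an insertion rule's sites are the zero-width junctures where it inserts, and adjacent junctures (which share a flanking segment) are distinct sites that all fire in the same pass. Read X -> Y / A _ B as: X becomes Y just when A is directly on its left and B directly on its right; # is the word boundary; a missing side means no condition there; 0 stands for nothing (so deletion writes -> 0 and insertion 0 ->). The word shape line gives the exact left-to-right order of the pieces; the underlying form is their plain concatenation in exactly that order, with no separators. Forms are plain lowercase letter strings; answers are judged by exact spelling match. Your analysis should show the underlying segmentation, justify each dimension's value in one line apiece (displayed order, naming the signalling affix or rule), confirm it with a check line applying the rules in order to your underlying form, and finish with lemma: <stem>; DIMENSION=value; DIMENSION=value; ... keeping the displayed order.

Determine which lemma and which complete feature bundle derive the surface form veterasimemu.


underlying: vt-rasim-mu
SUR=du - signalled by the affix -mu
CASE=ta - signalled by the affix vt-
check: vtrasimmu -> veterasimemu
lemma: rasim; SUR=du; CASE=ta


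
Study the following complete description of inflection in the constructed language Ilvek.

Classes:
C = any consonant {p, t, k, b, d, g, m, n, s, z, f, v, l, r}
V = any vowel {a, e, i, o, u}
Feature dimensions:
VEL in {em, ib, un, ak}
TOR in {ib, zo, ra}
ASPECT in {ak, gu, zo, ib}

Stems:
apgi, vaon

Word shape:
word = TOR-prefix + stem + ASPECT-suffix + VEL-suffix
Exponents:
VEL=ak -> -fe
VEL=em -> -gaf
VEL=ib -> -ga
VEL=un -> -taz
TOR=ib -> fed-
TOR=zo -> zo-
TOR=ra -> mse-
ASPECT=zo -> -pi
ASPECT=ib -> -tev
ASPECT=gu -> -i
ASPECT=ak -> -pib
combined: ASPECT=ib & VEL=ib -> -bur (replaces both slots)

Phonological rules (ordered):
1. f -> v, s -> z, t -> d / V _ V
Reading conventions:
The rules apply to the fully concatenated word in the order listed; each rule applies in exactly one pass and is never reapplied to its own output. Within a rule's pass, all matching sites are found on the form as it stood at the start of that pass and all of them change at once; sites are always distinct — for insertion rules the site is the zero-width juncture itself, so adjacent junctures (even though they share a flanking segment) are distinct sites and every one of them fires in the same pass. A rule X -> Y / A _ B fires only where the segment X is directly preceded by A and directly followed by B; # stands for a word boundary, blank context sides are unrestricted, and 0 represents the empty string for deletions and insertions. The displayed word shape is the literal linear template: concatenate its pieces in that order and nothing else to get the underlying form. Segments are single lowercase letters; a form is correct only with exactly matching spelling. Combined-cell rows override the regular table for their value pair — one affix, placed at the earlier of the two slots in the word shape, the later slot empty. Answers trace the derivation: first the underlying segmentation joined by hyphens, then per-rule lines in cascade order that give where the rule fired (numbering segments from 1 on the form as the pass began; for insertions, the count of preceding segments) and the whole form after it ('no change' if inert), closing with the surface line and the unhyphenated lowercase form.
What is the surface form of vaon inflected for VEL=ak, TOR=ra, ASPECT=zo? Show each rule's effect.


underlying: mse-vaon-pi-fe
1. f -> v, s -> z, t -> d / V _ V: fires at position(s) 10: msevaonpive
surface: msevaonpive


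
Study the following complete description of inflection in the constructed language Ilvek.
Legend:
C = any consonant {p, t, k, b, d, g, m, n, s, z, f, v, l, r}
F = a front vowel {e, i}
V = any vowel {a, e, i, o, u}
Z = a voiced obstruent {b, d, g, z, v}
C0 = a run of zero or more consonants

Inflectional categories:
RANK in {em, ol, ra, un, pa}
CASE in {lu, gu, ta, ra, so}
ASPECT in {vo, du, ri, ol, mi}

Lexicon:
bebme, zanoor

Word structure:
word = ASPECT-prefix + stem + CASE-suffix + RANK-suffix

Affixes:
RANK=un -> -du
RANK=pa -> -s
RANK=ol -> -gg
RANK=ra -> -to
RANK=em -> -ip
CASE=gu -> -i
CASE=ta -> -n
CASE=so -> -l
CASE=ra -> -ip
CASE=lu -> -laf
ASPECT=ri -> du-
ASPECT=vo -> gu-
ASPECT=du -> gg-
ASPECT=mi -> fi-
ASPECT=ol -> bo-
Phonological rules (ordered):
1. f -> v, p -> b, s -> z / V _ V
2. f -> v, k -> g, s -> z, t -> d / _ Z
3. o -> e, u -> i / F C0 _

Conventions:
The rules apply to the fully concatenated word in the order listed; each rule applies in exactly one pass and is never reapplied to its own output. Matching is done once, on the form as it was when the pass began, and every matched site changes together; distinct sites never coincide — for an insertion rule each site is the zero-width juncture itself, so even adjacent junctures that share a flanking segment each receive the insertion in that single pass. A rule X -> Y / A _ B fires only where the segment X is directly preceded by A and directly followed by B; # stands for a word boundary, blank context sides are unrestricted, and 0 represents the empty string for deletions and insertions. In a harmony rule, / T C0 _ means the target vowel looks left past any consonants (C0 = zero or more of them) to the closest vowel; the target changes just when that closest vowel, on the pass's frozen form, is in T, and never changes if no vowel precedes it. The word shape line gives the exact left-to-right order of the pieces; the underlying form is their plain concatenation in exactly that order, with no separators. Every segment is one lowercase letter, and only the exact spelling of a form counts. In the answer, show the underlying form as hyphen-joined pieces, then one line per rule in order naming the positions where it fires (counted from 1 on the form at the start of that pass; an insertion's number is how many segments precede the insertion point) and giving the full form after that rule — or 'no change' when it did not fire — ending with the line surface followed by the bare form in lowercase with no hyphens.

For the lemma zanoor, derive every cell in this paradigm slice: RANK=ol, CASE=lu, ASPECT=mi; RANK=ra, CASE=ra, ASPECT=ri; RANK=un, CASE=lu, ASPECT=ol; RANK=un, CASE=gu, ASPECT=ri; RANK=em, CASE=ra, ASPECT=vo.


cell RANK=ol, CASE=lu, ASPECT=mi:
underlying: fi-zanoor-laf-gg
1. f -> v, p -> b, s -> z / V _ V: no change
2. f -> v, k -> g, s -> z, t -> d / _ Z: fires at position(s) 11: fizanoorlavgg
3. o -> e, u -> i / F C0 _: no change
surface: fizanoorlavgg

cell RANK=ra, CASE=ra, ASPECT=ri:
underlying: du-zanoor-ip-to
1. f -> v, p -> b, s -> z / V _ V: no change
2. f -> v, k -> g, s -> z, t -> d / _ Z: no change
3. o -> e, u -> i / F C0 _: fires at position(s) 12: duzanooripte
surface: duzanooripte

cell RANK=un, CASE=lu, ASPECT=ol:
underlying: bo-zanoor-laf-du
1. f -> v, p -> b, s -> z / V _ V: no change
2. f -> v, k -> g, s -> z, t -> d / _ Z: fires at position(s) 11: bozanoorlavdu
3. o -> e, u -> i / F C0 _: no change
surface: bozanoorlavdu

cell RANK=un, CASE=gu, ASPECT=ri:
underlying: du-zanoor-i-du
1. f -> v, p -> b, s -> z / V _ V: no change
2. f -> v, k -> g, s -> z, t -> d / _ Z: no change
3. o -> e, u -> i / F C0 _: fires at position(s) 11: duzanooridi
surface: duzanooridi

cell RANK=em, CASE=ra, ASPECT=vo:
underlying: gu-zanoor-ip-ip
1. f -> v, p -> b, s -> z / V _ V: fires at position(s) 10: guzanooribip
2. f -> v, k -> g, s -> z, t -> d / _ Z: no change
3. o -> e, u -> i / F C0 _: no change
surface: guzanooribip


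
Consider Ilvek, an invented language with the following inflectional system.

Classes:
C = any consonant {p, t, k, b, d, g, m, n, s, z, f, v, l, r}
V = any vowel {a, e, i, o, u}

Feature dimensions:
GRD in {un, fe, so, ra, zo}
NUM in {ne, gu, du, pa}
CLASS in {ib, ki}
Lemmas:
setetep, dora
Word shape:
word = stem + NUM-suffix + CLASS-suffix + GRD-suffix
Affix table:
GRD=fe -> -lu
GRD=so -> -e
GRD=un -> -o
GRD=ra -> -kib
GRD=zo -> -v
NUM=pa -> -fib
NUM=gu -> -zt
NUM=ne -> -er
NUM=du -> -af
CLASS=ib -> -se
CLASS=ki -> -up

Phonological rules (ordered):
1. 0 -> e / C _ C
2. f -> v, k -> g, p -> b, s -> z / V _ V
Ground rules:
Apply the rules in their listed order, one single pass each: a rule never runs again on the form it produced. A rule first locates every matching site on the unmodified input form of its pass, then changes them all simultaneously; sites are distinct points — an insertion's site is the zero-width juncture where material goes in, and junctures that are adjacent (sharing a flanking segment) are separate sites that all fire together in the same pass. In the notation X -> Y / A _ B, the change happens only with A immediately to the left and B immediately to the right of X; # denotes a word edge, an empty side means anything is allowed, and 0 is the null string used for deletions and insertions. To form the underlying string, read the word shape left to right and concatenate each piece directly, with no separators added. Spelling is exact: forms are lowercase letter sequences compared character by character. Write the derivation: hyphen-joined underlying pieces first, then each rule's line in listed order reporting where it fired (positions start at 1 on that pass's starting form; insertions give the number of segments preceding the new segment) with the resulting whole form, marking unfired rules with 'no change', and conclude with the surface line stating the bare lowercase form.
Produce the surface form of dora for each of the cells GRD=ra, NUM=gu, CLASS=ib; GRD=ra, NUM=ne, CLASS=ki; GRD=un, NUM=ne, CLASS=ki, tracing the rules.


cell GRD=ra, NUM=gu, CLASS=ib:
underlying: dora-zt-se-kib
1. 0 -> e / C _ C: inserts after position(s) 5, 6: dorazetesekib
2. f -> v, k -> g, p -> b, s -> z / V _ V: fires at position(s) 9, 11: dorazetezegib
surface: dorazetezegib

cell GRD=ra, NUM=ne, CLASS=ki:
underlying: dora-er-up-kib
1. 0 -> e / C _ C: inserts after position(s) 8: doraerupekib
2. f -> v, k -> g, p -> b, s -> z / V _ V: fires at position(s) 8, 10: doraerubegib
surface: doraerubegib

cell GRD=un, NUM=ne, CLASS=ki:
underlying: dora-er-up-o
1. 0 -> e / C _ C: no change
2. f -> v, k -> g, p -> b, s -> z / V _ V: fires at position(s) 8: doraerubo
surface: doraerubo


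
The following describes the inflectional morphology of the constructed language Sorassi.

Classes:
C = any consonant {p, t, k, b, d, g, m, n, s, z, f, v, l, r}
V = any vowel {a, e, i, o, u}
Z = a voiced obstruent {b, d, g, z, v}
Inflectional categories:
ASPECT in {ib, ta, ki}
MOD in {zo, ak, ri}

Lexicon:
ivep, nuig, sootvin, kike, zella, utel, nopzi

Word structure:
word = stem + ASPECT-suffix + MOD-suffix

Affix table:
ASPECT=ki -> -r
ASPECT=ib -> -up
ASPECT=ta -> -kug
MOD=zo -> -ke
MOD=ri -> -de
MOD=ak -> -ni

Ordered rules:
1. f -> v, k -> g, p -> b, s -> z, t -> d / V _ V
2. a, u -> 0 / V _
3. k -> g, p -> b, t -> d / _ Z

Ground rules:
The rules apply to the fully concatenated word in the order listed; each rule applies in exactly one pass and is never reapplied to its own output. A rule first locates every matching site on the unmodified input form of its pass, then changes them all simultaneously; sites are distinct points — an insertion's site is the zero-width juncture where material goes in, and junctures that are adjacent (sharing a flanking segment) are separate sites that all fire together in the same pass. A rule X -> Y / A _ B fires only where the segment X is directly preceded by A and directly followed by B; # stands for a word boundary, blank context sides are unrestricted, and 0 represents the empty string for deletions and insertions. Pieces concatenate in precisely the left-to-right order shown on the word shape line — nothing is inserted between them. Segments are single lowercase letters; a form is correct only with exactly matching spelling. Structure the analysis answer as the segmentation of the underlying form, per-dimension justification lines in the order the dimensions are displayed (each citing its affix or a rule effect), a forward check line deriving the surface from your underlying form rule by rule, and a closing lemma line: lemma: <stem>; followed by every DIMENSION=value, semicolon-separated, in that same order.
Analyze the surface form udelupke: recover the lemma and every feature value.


underlying: utel-up-ke
ASPECT=ib - signalled by the affix -up
MOD=zo - signalled by the affix -ke
check: utelupke -> udelupke -> udelupke -> udelupke
lemma: utel; ASPECT=ib; MOD=zo


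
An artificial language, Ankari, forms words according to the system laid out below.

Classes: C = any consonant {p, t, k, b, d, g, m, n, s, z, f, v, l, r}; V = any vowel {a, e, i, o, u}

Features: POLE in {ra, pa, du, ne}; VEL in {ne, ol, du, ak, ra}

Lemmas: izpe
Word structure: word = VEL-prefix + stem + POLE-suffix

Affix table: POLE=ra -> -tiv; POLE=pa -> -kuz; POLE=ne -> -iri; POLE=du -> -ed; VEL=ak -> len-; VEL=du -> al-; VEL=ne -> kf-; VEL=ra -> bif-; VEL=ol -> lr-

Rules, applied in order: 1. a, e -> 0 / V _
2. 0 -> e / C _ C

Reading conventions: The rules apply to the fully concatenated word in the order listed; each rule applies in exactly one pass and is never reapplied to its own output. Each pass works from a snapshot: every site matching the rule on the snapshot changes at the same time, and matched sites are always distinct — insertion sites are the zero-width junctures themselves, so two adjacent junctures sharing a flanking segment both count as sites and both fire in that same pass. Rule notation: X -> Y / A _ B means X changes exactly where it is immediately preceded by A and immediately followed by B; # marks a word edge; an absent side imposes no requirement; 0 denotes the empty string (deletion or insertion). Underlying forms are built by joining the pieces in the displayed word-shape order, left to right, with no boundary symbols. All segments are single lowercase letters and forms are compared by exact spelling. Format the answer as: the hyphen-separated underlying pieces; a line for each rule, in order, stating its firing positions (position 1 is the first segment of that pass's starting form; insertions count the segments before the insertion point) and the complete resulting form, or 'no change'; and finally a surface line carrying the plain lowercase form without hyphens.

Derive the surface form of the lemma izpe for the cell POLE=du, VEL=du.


underlying: al-izpe-ed
1. a, e -> 0 / V _: fires at position(s) 7: alizped
2. 0 -> e / C _ C: inserts after position(s) 4: alizeped
surface: alizeped


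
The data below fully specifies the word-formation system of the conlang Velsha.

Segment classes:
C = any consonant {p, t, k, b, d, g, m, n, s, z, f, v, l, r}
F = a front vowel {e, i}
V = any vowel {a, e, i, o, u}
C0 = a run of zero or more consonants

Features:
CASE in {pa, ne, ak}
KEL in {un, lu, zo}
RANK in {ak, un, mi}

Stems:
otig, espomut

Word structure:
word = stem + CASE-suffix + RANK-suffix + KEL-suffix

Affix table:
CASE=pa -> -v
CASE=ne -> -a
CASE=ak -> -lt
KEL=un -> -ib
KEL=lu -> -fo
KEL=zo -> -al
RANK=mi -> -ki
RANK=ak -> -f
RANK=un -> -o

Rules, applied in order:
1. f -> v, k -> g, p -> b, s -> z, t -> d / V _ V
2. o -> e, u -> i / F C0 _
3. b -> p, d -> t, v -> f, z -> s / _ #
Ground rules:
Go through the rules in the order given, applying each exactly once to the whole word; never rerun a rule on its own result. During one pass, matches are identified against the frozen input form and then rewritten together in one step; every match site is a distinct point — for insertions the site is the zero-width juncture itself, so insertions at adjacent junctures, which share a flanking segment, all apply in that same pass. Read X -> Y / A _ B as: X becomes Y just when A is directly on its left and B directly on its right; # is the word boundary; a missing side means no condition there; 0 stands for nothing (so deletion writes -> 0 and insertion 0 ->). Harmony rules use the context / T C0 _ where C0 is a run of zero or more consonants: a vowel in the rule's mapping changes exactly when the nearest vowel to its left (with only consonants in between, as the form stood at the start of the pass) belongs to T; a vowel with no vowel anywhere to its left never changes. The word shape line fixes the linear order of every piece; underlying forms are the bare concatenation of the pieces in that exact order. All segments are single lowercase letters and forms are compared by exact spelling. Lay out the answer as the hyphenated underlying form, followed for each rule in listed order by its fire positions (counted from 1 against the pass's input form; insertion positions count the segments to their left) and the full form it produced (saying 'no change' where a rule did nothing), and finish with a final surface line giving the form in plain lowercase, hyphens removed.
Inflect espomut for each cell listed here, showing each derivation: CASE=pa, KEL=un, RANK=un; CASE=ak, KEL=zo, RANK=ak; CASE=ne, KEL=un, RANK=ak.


cell CASE=pa, KEL=un, RANK=un:
underlying: espomut-v-o-ib
1. f -> v, k -> g, p -> b, s -> z, t -> d / V _ V: no change
2. o -> e, u -> i / F C0 _: fires at position(s) 4: espemutvoib
3. b -> p, d -> t, v -> f, z -> s / _ #: fires at position(s) 11: espemutvoip
surface: espemutvoip

cell CASE=ak, KEL=zo, RANK=ak:
underlying: espomut-lt-f-al
1. f -> v, k -> g, p -> b, s -> z, t -> d / V _ V: no change
2. o -> e, u -> i / F C0 _: fires at position(s) 4: espemutltfal
3. b -> p, d -> t, v -> f, z -> s / _ #: no change
surface: espemutltfal

cell CASE=ne, KEL=un, RANK=ak:
underlying: espomut-a-f-ib
1. f -> v, k -> g, p -> b, s -> z, t -> d / V _ V: fires at position(s) 7, 9: espomudavib
2. o -> e, u -> i / F C0 _: fires at position(s) 4: espemudavib
3. b -> p, d -> t, v -> f, z -> s / _ #: fires at position(s) 11: espemudavip
surface: espemudavip


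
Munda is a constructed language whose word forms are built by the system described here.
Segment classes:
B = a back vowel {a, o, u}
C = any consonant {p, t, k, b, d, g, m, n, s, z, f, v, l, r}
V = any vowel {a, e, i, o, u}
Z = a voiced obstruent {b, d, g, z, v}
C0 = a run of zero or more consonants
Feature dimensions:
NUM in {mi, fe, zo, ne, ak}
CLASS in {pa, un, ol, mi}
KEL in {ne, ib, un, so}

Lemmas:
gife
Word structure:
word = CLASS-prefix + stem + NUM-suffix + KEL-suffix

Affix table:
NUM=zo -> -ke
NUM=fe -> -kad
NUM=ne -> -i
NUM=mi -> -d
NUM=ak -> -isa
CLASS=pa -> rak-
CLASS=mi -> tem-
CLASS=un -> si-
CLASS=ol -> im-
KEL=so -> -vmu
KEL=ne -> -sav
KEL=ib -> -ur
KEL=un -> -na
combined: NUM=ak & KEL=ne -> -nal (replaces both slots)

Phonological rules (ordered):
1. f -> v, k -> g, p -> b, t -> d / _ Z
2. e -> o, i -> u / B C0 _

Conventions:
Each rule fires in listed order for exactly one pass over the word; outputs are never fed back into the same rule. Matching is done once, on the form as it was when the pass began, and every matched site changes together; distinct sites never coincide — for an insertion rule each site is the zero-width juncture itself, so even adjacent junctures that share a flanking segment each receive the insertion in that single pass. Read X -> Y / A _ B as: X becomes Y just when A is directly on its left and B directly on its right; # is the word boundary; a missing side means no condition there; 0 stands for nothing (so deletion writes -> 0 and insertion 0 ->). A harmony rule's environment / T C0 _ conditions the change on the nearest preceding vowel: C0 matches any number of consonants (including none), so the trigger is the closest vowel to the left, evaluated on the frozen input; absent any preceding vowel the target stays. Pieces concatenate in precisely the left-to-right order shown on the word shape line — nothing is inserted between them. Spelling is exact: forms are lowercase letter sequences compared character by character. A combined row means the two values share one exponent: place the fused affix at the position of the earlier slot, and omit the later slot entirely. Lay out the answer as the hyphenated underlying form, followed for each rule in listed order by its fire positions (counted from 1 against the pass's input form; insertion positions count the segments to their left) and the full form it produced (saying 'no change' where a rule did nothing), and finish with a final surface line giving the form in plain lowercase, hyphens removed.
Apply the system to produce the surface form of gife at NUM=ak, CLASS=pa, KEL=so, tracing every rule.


underlying: rak-gife-isa-vmu
1. f -> v, k -> g, p -> b, t -> d / _ Z: fires at position(s) 3: raggifeisavmu
2. e -> o, i -> u / B C0 _: fires at position(s) 5: raggufeisavmu
surface: raggufeisavmu


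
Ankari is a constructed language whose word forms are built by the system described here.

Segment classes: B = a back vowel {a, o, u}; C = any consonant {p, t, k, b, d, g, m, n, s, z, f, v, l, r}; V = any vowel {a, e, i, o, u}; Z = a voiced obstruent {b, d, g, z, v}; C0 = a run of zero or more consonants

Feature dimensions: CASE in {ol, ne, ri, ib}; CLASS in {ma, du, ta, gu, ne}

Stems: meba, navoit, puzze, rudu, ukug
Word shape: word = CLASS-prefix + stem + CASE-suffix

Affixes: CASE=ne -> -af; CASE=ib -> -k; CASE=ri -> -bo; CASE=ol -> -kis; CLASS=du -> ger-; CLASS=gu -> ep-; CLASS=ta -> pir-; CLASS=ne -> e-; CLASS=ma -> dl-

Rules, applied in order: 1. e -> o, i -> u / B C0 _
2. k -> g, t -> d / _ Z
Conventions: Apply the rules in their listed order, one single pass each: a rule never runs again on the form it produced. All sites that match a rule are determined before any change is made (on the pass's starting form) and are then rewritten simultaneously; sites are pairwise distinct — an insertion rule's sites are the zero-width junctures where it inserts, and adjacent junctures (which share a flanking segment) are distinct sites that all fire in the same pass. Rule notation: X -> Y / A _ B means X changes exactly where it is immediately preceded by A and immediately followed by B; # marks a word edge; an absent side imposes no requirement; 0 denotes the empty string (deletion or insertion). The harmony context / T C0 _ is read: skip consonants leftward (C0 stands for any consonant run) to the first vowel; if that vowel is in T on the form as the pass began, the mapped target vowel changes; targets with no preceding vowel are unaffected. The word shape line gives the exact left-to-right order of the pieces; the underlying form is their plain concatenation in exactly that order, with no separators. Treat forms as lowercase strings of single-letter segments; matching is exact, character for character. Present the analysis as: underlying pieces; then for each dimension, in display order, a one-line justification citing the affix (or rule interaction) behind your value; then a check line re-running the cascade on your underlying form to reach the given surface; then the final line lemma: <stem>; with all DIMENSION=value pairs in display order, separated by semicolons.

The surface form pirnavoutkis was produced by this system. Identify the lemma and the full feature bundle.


underlying: pir-navoit-kis
CASE=ol - signalled by the affix -kis
CLASS=ta - signalled by the affix pir-
check: pirnavoitkis -> pirnavoutkis -> pirnavoutkis
lemma: navoit; CASE=ol; CLASS=ta
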